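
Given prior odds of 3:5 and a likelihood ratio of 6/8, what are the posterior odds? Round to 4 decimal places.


Posterior odds = prior odds * LR
Prior odds = 3/5 = 0.6
LR = 6/8 = 0.75
Posterior odds = 0.6 * 0.75 = 0.45

0.45


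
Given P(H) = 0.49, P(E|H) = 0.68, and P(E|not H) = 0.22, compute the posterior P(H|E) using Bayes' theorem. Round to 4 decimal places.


By Bayes' theorem: P(H|E) = P(E|H)*P(H) / P(E)
P(E) = P(E|H)*P(H) + P(E|not H)*P(not H)
P(E) = 0.68*0.49 + 0.22*0.51 = 0.4454
P(H|E) = 0.68*0.49 / 0.4454 = 0.7481

0.7481


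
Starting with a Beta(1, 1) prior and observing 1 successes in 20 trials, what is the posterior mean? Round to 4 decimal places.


Posterior parameters: alpha = 1 + 1 = 2
beta = 1 + 19 = 20
Posterior mean = alpha / (alpha + beta) = 2 / 22
= 0.0909

0.0909


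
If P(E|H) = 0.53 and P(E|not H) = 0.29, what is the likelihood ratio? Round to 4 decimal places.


Likelihood ratio = P(E|H) / P(E|not H)
= 0.53 / 0.29
= 1.8276

1.8276


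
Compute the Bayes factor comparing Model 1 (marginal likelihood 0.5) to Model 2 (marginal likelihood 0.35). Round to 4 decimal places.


BF12 = marginal likelihood of M1 / marginal likelihood of M2
= 0.5/0.35
= 1.4286

1.4286


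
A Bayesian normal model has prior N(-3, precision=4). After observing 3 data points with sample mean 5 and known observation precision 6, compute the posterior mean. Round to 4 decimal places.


Posterior mean = (prior_precision * prior_mean + n * data_precision * data_mean) / (prior_precision + n * data_precision)
Numerator = 4*-3 + 3*6*5 = 78
Denominator = 4 + 3*6 = 22
Posterior mean = 3.5455

3.5455


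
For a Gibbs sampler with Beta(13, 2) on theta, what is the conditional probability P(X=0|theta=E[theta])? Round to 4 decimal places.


E[theta] = 13/(13+2) = 0.8667
P(X=0|theta) = 1 - theta = 0.1333

0.1333


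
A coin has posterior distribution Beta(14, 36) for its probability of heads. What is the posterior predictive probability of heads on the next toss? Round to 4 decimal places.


Posterior predictive = E[theta] = alpha/(alpha+beta)
= 14/50
= 0.28

0.28


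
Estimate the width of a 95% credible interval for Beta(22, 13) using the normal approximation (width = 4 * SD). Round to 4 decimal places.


For Beta(a,b): Var = ab/((a+b)^2(a+b+1))
Var = 0.0065, SD = 0.0805
Approximate 95% CI width = 4 * 0.0805 = 0.3221

0.3221


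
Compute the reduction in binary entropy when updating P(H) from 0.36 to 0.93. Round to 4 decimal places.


H_before = -p*log2(p) - (1-p)*log2(1-p) for p=0.36: 0.9427
H_after for p=0.93: 0.3659
Reduction = 0.9427 - 0.3659 = 0.5768

0.5768


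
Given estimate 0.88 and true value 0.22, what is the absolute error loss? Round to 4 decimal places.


Absolute error = |estimate - true|
= |0.66| = 0.66

0.66


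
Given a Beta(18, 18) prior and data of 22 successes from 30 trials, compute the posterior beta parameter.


Number of failures = 30 - 22 = 8
Posterior beta = 18 + 8 = 26

26


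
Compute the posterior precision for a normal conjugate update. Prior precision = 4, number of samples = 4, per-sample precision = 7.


tau_post = tau_0 + n * tau
= 4 + 4 * 7 = 32

32


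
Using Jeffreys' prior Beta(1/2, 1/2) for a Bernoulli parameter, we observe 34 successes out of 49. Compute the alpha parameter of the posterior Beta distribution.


Conjugate update: Beta(0.5 + k, 0.5 + n - k).
k = 34, n - k = 15
Posterior alpha = 0.5 + k = 0.5 + 34 = 34.5

34.5


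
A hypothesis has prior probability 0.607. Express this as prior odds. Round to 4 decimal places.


Odds = P(H) / P(not H) = 0.607 / 0.393
= 1.5445

1.5445


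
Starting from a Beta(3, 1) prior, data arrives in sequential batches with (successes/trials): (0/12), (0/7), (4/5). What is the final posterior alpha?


In sequential Bayesian updating, we sum all successes.
Total successes = 4
Final alpha = 3 + 4 = 7

7


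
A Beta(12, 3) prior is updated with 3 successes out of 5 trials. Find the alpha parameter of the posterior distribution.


In the Beta-Binomial conjugate update:
alpha_post = alpha_prior + successes
= 12 + 3
= 15

15


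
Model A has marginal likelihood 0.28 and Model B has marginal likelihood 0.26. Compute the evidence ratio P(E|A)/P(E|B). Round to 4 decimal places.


Evidence ratio = P(E|A) / P(E|B)
= 0.28 / 0.26
= 1.0769

1.0769


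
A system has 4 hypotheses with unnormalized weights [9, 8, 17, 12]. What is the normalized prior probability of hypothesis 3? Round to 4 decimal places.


The normalized prior is the weight divided by the total.
Total weight = 46
P(H3) = 17 / 46 = 0.3696

0.3696


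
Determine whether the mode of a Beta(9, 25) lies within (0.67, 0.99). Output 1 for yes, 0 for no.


First find the mode: (a-1)/(a+b-2) = 0.25
Is 0.25 in (0.67, 0.99)? 0

0


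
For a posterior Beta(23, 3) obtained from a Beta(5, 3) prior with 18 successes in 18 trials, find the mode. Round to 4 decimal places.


Mode = (alpha - 1) / (alpha + beta - 2)
= 22 / 24
= 0.9167

0.9167


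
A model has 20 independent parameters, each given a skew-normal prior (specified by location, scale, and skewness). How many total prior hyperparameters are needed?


Each skew-normal prior needs 3 hyperparameters (location, scale, and skewness).
Total = 3 * 20 = 60

60


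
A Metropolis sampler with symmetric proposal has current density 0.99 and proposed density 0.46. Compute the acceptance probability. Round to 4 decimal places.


For symmetric proposals, acceptance = min(1, pi(x*)/pi(x))
= min(1, 0.46/0.99)
= min(1, 0.4646) = 0.4646

0.4646


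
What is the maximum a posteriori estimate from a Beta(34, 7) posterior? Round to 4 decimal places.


The MAP estimate equals the mode of the distribution.
Mode of Beta(a,b) = (a-1)/(a+b-2)
= 33/39
= 0.8462

0.8462


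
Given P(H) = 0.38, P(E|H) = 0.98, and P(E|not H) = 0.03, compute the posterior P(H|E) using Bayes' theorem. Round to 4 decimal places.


By Bayes' theorem: P(H|E) = P(E|H)*P(H) / P(E)
P(E) = P(E|H)*P(H) + P(E|not H)*P(not H)
P(E) = 0.98*0.38 + 0.03*0.62 = 0.391
P(H|E) = 0.98*0.38 / 0.391 = 0.9524

0.9524


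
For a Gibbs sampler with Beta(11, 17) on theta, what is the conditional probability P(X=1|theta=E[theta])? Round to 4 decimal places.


E[theta] = 11/(11+17) = 0.3929
P(X=1|theta) = theta = 0.3929

0.3929


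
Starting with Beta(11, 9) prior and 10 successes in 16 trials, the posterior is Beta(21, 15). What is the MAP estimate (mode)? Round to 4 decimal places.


The mode of Beta(a, b) when a > 1 and b > 1 is (a-1)/(a+b-2)
= (21 - 1) / (21 + 15 - 2)
= 20 / 34
= 0.5882

0.5882


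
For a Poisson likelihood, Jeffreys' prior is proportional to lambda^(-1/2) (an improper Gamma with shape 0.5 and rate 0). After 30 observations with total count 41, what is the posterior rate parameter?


Jeffreys' prior for Poisson is proportional to lambda^(-1/2).
Posterior is Gamma(0.5 + S, 0 + n) = Gamma(0.5 + 41, 30).
Posterior rate = 0 + n = 30

30.0


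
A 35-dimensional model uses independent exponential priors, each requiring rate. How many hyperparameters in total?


Per parameter: 1 (rate).
Total = 35 * 1 = 35

35


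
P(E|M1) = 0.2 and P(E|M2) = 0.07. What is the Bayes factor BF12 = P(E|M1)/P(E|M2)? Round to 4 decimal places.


Bayes factor BF12 = P(E|M1) / P(E|M2)
= 0.2 / 0.07
= 2.8571

2.8571


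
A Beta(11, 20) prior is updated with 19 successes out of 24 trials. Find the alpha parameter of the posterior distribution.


In the Beta-Binomial conjugate update:
alpha_post = alpha_prior + successes
= 11 + 19
= 30

30


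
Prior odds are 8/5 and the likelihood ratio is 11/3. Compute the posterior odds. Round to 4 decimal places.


Posterior odds = prior odds * likelihood ratio
= (8/5) * (11/3)
= 88 / 15
= 5.8667

5.8667


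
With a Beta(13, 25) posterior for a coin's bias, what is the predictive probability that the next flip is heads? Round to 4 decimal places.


The predictive probability equals the posterior mean.
P(next = heads) = alpha / (alpha + beta)
= 13 / 38 = 0.3421

0.3421


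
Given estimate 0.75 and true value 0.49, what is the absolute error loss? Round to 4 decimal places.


Absolute error = |estimate - true|
= |0.26| = 0.26

0.26


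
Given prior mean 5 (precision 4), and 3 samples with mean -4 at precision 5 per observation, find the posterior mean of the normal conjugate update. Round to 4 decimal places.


The posterior mean is a precision-weighted average of prior and data.
Post. prec. = 4 + 15 = 19
Post. mean = (20 + -60)/19 = -40/19 = -2.1053

-2.1053


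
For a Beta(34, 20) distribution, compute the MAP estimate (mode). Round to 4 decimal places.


MAP = mode = (a-1)/(a+b-2)
= (34-1)/(34+20-2)
= 33/52 = 0.6346

0.6346


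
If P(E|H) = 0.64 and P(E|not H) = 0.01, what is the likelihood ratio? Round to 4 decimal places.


Likelihood ratio = P(E|H) / P(E|not H)
= 0.64 / 0.01
= 64.0

64.0


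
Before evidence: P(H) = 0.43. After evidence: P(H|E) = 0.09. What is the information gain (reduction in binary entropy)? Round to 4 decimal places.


Prior entropy = 0.9858
Posterior entropy = 0.4365
Information gain = 0.9858 - 0.4365 = 0.5493

0.5493


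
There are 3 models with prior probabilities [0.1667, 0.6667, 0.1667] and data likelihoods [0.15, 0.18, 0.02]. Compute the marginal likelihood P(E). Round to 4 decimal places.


P(E) = sum over models of P(M_i) * P(E|M_i)
= 0.1667*0.15 + 0.6667*0.18 + 0.1667*0.02
= 0.1483

0.1483


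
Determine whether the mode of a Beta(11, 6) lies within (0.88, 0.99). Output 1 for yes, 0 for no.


First find the mode: (a-1)/(a+b-2) = 0.6667
Is 0.6667 in (0.88, 0.99)? 0

0


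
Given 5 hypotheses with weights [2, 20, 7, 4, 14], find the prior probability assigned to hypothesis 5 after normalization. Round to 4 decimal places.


To normalize, divide each weight by the sum of all weights.
Sum = 47
Prior(H5) = 14/47 = 0.2979

0.2979


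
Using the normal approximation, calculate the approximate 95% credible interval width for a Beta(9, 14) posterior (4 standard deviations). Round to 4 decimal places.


Var(Beta) = 9*14/(23^2 * 24) = 0.0099
SD = 0.0996
Width ~ 4*SD = 0.3985

0.3985


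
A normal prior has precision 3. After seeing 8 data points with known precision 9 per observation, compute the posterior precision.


In the conjugate normal model, precisions add:
tau_posterior = tau_prior + n * tau_data
= 3 + 8*9 = 75

75


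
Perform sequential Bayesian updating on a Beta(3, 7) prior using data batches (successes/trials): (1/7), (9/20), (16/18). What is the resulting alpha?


Accumulate successes: 26
Posterior alpha = prior alpha + sum of successes
= 3 + 26 = 29

29


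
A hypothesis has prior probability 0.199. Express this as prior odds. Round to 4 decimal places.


Odds = P(H) / P(not H) = 0.199 / 0.801
= 0.2484

0.2484


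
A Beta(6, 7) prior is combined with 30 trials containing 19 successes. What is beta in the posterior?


In conjugate updating:
beta_posterior = beta_prior + (n - k)
= 7 + (30 - 19)
= 7 + 11 = 18

18


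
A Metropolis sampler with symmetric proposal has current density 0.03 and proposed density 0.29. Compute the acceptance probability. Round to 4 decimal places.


For symmetric proposals, acceptance = min(1, pi(x*)/pi(x))
= min(1, 0.29/0.03)
= min(1, 9.6667) = 1.0

1.0


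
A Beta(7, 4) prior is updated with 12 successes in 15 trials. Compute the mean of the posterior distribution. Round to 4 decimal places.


After update: Beta(19, 7)
Mean = 19 / (19 + 7) = 19 / 26
= 0.7308

0.7308


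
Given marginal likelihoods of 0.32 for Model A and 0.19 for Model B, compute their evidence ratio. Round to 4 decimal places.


Ratio = ML(A) / ML(B) = 0.32/0.19
= 1.6842

1.6842


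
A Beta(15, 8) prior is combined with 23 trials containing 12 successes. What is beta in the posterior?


In conjugate updating:
beta_posterior = beta_prior + (n - k)
= 8 + (23 - 12)
= 8 + 11 = 19

19


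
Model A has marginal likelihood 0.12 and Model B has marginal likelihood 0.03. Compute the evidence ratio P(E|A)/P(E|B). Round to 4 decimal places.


Evidence ratio = P(E|A) / P(E|B)
= 0.12 / 0.03
= 4.0

4.0


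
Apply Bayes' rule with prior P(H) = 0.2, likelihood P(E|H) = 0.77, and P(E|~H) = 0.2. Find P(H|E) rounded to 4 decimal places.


Step 1: Compute marginal P(E) = P(E|H)P(H) + P(E|~H)P(~H)
= 0.77*0.2 + 0.2*0.8 = 0.314
Step 2: P(H|E) = P(E|H)P(H)/P(E) = 0.154/0.314
= 0.4904

0.4904


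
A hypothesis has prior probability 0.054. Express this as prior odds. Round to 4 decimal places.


Odds = P(H) / P(not H) = 0.054 / 0.946
= 0.0571

0.0571


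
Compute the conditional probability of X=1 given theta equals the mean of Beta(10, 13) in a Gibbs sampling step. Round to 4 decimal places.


Mean of Beta(10, 13) = 0.4348
P(X=1 | theta=0.4348) = 0.4348

0.4348


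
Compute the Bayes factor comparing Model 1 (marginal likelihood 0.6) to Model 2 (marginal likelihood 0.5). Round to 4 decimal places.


BF12 = marginal likelihood of M1 / marginal likelihood of M2
= 0.6/0.5
= 1.2

1.2


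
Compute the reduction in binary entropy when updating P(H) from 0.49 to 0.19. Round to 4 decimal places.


H_before = -p*log2(p) - (1-p)*log2(1-p) for p=0.49: 0.9997
H_after for p=0.19: 0.7015
Reduction = 0.9997 - 0.7015 = 0.2982

0.2982


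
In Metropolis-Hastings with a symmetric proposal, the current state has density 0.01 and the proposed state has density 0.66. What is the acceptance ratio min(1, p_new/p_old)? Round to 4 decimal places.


Ratio = p_new / p_old = 0.66 / 0.01 = 66.0
Acceptance = min(1, 66.0) = 1.0

1.0


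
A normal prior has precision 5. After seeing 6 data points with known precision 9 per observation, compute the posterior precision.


In the conjugate normal model, precisions add:
tau_posterior = tau_prior + n * tau_data
= 5 + 6*9 = 59

59


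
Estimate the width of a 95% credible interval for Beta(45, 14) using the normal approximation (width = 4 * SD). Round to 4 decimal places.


For Beta(a,b): Var = ab/((a+b)^2(a+b+1))
Var = 0.003, SD = 0.0549
Approximate 95% CI width = 4 * 0.0549 = 0.2197

0.2197


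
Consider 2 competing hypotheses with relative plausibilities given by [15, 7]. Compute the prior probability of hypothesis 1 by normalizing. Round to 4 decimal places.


Sum of weights = 15 + 7 = 22
Normalized prior for H1 = 15 / 22
= 0.6818

0.6818


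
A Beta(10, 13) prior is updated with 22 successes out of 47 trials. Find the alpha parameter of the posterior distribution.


In the Beta-Binomial conjugate update:
alpha_post = alpha_prior + successes
= 10 + 22
= 32

32


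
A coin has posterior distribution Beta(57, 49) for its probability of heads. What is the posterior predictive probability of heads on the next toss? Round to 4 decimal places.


Posterior predictive = E[theta] = alpha/(alpha+beta)
= 57/106
= 0.5377

0.5377


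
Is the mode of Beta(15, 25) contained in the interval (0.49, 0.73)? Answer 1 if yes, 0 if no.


Mode = (a-1)/(a+b-2) = 14/38 = 0.3684
Interval: (0.49, 0.73)
Contains mode? 0

0


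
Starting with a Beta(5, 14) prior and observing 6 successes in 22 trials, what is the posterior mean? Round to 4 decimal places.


Posterior parameters: alpha = 5 + 6 = 11
beta = 14 + 16 = 30
Posterior mean = alpha / (alpha + beta) = 11 / 41
= 0.2683

0.2683


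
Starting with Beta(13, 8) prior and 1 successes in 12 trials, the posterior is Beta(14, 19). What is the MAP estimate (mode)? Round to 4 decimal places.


The mode of Beta(a, b) when a > 1 and b > 1 is (a-1)/(a+b-2)
= (14 - 1) / (14 + 19 - 2)
= 13 / 31
= 0.4194

0.4194


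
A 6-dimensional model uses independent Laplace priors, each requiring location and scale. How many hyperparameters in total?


Per parameter: 2 (location and scale).
Total = 6 * 2 = 12

12


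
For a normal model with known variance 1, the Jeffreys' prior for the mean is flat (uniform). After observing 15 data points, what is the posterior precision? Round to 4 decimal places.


Jeffreys' prior for normal mean (known variance) is flat.
Prior precision = 0.
Posterior precision = prior_prec + n/sigma^2 = 0 + 15/1
= 15.0

15.0


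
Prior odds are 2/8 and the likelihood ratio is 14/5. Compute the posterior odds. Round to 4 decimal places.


Posterior odds = prior odds * likelihood ratio
= (2/8) * (14/5)
= 28 / 40
= 0.7

0.7


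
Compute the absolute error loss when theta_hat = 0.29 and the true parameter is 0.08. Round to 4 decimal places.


L = |theta_hat - theta_true|
= |0.29 - 0.08| = 0.21

0.21


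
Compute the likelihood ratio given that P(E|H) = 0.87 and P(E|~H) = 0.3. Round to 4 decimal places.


LR = P(E|H) / P(E|~H)
= 0.87 / 0.3 = 2.9

2.9


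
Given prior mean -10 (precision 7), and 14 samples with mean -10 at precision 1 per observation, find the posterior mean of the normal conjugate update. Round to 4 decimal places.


The posterior mean is a precision-weighted average of prior and data.
Post. prec. = 7 + 14 = 21
Post. mean = (-70 + -140)/21 = -210/21 = -10.0

-10.0


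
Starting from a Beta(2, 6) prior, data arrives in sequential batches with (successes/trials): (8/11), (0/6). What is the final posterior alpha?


In sequential Bayesian updating, we sum all successes.
Total successes = 8
Final alpha = 2 + 8 = 10

10


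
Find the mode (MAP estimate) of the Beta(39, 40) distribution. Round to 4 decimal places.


For Beta(a,b) with a,b > 1:
Mode = (a-1)/(a+b-2) = (39-1)/(79-2)
= 38/77 = 0.4935

0.4935


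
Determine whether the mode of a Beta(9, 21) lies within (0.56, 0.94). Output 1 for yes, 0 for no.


First find the mode: (a-1)/(a+b-2) = 0.2857
Is 0.2857 in (0.56, 0.94)? 0

0


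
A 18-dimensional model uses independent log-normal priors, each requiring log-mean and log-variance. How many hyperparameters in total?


Per parameter: 2 (log-mean and log-variance).
Total = 18 * 2 = 36

36


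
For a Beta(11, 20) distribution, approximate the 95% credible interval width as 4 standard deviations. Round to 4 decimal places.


Variance of Beta(a,b) = ab / ((a+b)^2 * (a+b+1))
= 11*20 / ((31)^2 * 32)
= 0.0072
SD = sqrt(0.0072) = 0.0846
Width = 4 * SD = 0.3383

0.3383


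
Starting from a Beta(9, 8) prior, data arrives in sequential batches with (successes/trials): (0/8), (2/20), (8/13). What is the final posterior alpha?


In sequential Bayesian updating, we sum all successes.
Total successes = 10
Final alpha = 9 + 10 = 19

19


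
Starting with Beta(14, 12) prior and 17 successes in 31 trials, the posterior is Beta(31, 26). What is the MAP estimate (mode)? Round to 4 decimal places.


The mode of Beta(a, b) when a > 1 and b > 1 is (a-1)/(a+b-2)
= (31 - 1) / (31 + 26 - 2)
= 30 / 55
= 0.5455

0.5455


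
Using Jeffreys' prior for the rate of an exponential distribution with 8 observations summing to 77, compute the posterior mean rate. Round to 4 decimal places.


Jeffreys' prior leads to posterior Gamma(8, 77).
Mean = 8/77 = 0.1039

0.1039


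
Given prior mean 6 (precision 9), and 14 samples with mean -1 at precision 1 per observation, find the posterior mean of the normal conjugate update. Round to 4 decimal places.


The posterior mean is a precision-weighted average of prior and data.
Post. prec. = 9 + 14 = 23
Post. mean = (54 + -14)/23 = 40/23 = 1.7391

1.7391


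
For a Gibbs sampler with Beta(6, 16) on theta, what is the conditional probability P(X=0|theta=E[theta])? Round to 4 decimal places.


E[theta] = 6/(6+16) = 0.2727
P(X=0|theta) = 1 - theta = 0.7273

0.7273


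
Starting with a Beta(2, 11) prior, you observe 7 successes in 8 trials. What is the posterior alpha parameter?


For a Beta-Binomial conjugate model:
Posterior alpha = prior alpha + number of successes
= 2 + 7 = 9

9


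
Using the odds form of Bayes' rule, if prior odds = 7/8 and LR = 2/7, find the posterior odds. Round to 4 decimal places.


Bayes' rule in odds form: posterior odds = prior odds * LR
= (7 * 2) / (8 * 7)
= 14/56 = 0.25

0.25


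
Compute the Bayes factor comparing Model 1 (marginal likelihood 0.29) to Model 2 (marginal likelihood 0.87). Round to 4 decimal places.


BF12 = marginal likelihood of M1 / marginal likelihood of M2
= 0.29/0.87
= 0.3333

0.3333


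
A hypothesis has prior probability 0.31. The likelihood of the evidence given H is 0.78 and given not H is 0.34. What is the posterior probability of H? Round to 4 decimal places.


Using Bayes' theorem:
P(E) = 0.31 * 0.78 + 0.69 * 0.34
P(E) = 0.4764
P(H|E) = (0.31 * 0.78) / 0.4764 = 0.5076

0.5076


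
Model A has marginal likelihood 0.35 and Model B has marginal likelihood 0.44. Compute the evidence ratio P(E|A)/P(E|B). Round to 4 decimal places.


Evidence ratio = P(E|A) / P(E|B)
= 0.35 / 0.44
= 0.7955

0.7955


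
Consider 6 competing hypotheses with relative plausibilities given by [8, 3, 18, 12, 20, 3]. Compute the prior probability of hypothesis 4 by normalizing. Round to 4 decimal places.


Sum of weights = 8 + 3 + 18 + 12 + 20 + 3 = 64
Normalized prior for H4 = 12 / 64
= 0.1875

0.1875


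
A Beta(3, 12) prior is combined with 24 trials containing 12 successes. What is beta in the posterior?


In conjugate updating:
beta_posterior = beta_prior + (n - k)
= 12 + (24 - 12)
= 12 + 12 = 24

24


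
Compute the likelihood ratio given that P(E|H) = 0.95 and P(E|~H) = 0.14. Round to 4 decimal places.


LR = P(E|H) / P(E|~H)
= 0.95 / 0.14 = 6.7857

6.7857


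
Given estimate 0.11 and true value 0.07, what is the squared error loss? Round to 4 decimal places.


Squared error = (estimate - true)^2
Difference = 0.04
Loss = 0.04^2 = 0.0016

0.0016


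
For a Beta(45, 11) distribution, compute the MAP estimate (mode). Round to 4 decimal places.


MAP = mode = (a-1)/(a+b-2)
= (45-1)/(45+11-2)
= 44/54 = 0.8148

0.8148


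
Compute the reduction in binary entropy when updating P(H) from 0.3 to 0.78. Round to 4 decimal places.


H_before = -p*log2(p) - (1-p)*log2(1-p) for p=0.3: 0.8813
H_after for p=0.78: 0.7602
Reduction = 0.8813 - 0.7602 = 0.1211

0.1211


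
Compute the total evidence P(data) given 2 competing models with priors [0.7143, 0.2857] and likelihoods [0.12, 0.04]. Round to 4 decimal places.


Marginal likelihood = sum P(model_i) * P(data|model_i)
Model 1: 0.7143 * 0.12 = 0.0857
Model 2: 0.2857 * 0.04 = 0.0114
Total = 0.0971

0.0971


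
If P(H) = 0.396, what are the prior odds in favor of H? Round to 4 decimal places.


Prior odds = P(H) / (1 - P(H))
= 0.396 / 0.604
= 0.6556

0.6556


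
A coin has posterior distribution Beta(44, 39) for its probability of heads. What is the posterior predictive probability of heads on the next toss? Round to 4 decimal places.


Posterior predictive = E[theta] = alpha/(alpha+beta)
= 44/83
= 0.5301

0.5301


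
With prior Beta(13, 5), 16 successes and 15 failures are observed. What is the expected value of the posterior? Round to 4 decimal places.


Posterior = Beta(29, 20)
E[theta] = alpha/(alpha+beta)
= 29/49 = 0.5918

0.5918


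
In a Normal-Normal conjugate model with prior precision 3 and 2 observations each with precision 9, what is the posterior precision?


Posterior precision = prior precision + n * observation precision
= 3 + 2 * 9
= 3 + 18 = 21

21


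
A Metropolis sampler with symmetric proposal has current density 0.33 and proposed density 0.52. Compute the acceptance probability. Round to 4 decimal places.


For symmetric proposals, acceptance = min(1, pi(x*)/pi(x))
= min(1, 0.52/0.33)
= min(1, 1.5758) = 1.0

1.0


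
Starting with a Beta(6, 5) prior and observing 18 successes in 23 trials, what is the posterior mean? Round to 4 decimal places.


Posterior parameters: alpha = 6 + 18 = 24
beta = 5 + 5 = 10
Posterior mean = alpha / (alpha + beta) = 24 / 34
= 0.7059

0.7059


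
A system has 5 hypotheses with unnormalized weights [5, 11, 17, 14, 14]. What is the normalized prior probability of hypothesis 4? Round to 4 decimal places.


The normalized prior is the weight divided by the total.
Total weight = 61
P(H4) = 14 / 61 = 0.2295

0.2295


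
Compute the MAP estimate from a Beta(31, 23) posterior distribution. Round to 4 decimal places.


MAP = mode of Beta distribution
= (alpha - 1)/(alpha + beta - 2)
= (31-1)/(31+23-2)
= 30/52 = 0.5769

0.5769


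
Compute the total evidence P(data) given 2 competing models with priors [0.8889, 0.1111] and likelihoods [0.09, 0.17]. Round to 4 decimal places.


Marginal likelihood = sum P(model_i) * P(data|model_i)
Model 1: 0.8889 * 0.09 = 0.08
Model 2: 0.1111 * 0.17 = 0.0189
Total = 0.0989

0.0989


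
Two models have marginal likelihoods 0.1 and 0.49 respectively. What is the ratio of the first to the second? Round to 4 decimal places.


Evidence ratio = 0.1 / 0.49
= 0.2041

0.2041


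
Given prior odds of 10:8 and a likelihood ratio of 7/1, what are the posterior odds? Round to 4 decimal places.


Posterior odds = prior odds * LR
Prior odds = 10/8 = 1.25
LR = 7/1 = 7.0
Posterior odds = 1.25 * 7.0 = 8.75

8.75


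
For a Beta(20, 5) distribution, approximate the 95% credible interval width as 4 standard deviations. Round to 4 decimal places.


Variance of Beta(a,b) = ab / ((a+b)^2 * (a+b+1))
= 20*5 / ((25)^2 * 26)
= 0.0062
SD = sqrt(0.0062) = 0.0784
Width = 4 * SD = 0.3138

0.3138


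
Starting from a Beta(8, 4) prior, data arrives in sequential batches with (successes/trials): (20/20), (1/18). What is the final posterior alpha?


In sequential Bayesian updating, we sum all successes.
Total successes = 21
Final alpha = 8 + 21 = 29

29


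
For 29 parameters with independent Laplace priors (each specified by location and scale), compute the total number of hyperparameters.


A Laplace prior has 2 hyperparameters per parameter.
Total = 29 * 2 = 58

58


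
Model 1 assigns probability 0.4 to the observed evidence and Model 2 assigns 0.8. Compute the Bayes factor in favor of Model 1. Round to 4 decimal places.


BF = P(data|M1) / P(data|M2)
= 0.4 / 0.8 = 0.5

0.5


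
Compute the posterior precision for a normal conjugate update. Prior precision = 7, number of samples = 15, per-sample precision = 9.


tau_post = tau_0 + n * tau
= 7 + 15 * 9 = 142

142


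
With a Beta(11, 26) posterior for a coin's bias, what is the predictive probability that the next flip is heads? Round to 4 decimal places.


The predictive probability equals the posterior mean.
P(next = heads) = alpha / (alpha + beta)
= 11 / 37 = 0.2973

0.2973


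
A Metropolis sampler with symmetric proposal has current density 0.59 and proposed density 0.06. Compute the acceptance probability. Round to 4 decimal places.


For symmetric proposals, acceptance = min(1, pi(x*)/pi(x))
= min(1, 0.06/0.59)
= min(1, 0.1017) = 0.1017

0.1017


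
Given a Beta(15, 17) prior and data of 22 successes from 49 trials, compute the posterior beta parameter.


Number of failures = 49 - 22 = 27
Posterior beta = 17 + 27 = 44

44


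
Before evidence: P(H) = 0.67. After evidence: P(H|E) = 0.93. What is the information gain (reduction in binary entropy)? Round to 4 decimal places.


Prior entropy = 0.9149
Posterior entropy = 0.3659
Information gain = 0.9149 - 0.3659 = 0.549

0.549


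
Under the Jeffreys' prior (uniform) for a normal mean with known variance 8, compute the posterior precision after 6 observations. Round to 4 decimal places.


Prior precision = 0 (flat prior).
Post. prec. = 0 + n/var = 6/8 = 0.75

0.75


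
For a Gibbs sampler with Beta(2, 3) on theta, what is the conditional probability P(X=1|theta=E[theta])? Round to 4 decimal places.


E[theta] = 2/(2+3) = 0.4
P(X=1|theta) = theta = 0.4

0.4


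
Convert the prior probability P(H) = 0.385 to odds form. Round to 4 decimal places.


P(not H) = 1 - 0.385 = 0.615
Odds = 0.385 / 0.615 = 0.626

0.626


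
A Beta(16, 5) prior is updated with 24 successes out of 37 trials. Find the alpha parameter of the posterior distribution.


In the Beta-Binomial conjugate update:
alpha_post = alpha_prior + successes
= 16 + 24
= 40

40


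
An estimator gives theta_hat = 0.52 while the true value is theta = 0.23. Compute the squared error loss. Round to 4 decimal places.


The squared error loss is (theta_hat - theta)^2
= (0.52 - 0.23)^2
= (0.29)^2 = 0.0841

0.0841


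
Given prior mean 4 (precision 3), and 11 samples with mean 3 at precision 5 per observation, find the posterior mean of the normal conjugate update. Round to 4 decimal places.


The posterior mean is a precision-weighted average of prior and data.
Post. prec. = 3 + 55 = 58
Post. mean = (12 + 165)/58 = 177/58 = 3.0517

3.0517


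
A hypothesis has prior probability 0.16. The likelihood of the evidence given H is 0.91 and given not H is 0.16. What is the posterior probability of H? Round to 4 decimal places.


Using Bayes' theorem:
P(E) = 0.16 * 0.91 + 0.84 * 0.16
P(E) = 0.28
P(H|E) = (0.16 * 0.91) / 0.28 = 0.52

0.52


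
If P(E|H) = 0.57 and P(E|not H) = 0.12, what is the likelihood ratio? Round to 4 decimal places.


Likelihood ratio = P(E|H) / P(E|not H)
= 0.57 / 0.12
= 4.75

4.75


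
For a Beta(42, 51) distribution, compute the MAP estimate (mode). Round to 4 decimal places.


MAP = mode = (a-1)/(a+b-2)
= (42-1)/(42+51-2)
= 41/91 = 0.4505

0.4505


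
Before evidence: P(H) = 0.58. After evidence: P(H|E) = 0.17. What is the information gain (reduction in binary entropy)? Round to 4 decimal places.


Prior entropy = 0.9815
Posterior entropy = 0.6577
Information gain = 0.9815 - 0.6577 = 0.3237

0.3237


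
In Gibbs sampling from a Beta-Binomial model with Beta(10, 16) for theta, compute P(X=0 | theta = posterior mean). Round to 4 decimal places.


Posterior mean = alpha/(alpha+beta) = 10/26 = 0.3846
P(X=0|theta=mean) = 1 - theta = 0.6154

0.6154


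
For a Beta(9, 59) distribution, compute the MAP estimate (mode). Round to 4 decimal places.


MAP = mode = (a-1)/(a+b-2)
= (9-1)/(9+59-2)
= 8/66 = 0.1212

0.1212


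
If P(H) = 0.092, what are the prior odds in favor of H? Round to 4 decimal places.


Prior odds = P(H) / (1 - P(H))
= 0.092 / 0.908
= 0.1013

0.1013


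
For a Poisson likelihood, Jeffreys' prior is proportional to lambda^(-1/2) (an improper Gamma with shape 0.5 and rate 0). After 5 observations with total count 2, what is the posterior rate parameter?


Jeffreys' prior for Poisson is proportional to lambda^(-1/2).
Posterior is Gamma(0.5 + S, 0 + n) = Gamma(0.5 + 2, 5).
Posterior rate = 0 + n = 5

5.0


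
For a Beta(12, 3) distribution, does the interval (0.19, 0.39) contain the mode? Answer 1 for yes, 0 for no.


Mode of Beta(a,b) = (a-1)/(a+b-2)
= (12-1)/(12+3-2) = 0.8462
Check: 0.19 <= 0.8462 <= 0.39?
Result: 0

0


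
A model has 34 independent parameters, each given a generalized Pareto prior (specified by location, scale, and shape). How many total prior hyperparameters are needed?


Each generalized Pareto prior needs 3 hyperparameters (location, scale, and shape).
Total = 3 * 34 = 102

102


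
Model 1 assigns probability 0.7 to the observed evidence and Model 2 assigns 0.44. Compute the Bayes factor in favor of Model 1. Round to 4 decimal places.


BF = P(data|M1) / P(data|M2)
= 0.7 / 0.44 = 1.5909

1.5909


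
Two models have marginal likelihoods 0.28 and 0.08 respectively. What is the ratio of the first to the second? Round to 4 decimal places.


Evidence ratio = 0.28 / 0.08
= 3.5

3.5


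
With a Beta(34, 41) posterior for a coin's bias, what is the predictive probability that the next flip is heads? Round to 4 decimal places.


The predictive probability equals the posterior mean.
P(next = heads) = alpha / (alpha + beta)
= 34 / 75 = 0.4533

0.4533


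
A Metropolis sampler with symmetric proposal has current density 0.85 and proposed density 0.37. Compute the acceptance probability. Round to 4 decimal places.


For symmetric proposals, acceptance = min(1, pi(x*)/pi(x))
= min(1, 0.37/0.85)
= min(1, 0.4353) = 0.4353

0.4353


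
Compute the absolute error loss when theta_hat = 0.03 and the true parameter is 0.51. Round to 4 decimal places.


L = |theta_hat - theta_true|
= |0.03 - 0.51| = 0.48

0.48


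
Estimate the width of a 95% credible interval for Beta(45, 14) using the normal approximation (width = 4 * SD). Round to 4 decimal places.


For Beta(a,b): Var = ab/((a+b)^2(a+b+1))
Var = 0.003, SD = 0.0549
Approximate 95% CI width = 4 * 0.0549 = 0.2197

0.2197


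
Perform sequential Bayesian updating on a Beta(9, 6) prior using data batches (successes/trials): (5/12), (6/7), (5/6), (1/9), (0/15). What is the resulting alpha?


Accumulate successes: 17
Posterior alpha = prior alpha + sum of successes
= 9 + 17 = 26

26


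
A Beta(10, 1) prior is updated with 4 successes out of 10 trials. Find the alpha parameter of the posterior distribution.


In the Beta-Binomial conjugate update:
alpha_post = alpha_prior + successes
= 10 + 4
= 14

14


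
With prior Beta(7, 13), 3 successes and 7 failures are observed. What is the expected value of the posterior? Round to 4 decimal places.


Posterior = Beta(10, 20)
E[theta] = alpha/(alpha+beta)
= 10/30 = 0.3333

0.3333


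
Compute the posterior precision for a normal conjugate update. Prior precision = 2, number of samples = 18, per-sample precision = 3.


tau_post = tau_0 + n * tau
= 2 + 18 * 3 = 56

56


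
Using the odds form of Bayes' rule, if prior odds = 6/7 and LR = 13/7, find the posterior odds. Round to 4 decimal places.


Bayes' rule in odds form: posterior odds = prior odds * LR
= (6 * 13) / (7 * 7)
= 78/49 = 1.5918

1.5918


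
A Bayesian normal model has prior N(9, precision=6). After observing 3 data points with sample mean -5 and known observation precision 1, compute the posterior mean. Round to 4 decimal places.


Posterior mean = (prior_precision * prior_mean + n * data_precision * data_mean) / (prior_precision + n * data_precision)
Numerator = 6*9 + 3*1*-5 = 39
Denominator = 6 + 3*1 = 9
Posterior mean = 4.3333

4.3333


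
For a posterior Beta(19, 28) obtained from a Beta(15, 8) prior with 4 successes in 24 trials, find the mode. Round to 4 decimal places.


Mode = (alpha - 1) / (alpha + beta - 2)
= 18 / 45
= 0.4

0.4


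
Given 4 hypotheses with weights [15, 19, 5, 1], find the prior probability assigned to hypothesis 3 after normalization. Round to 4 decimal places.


To normalize, divide each weight by the sum of all weights.
Sum = 40
Prior(H3) = 5/40 = 0.125

0.125


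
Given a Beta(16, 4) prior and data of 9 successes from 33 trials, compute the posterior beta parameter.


Number of failures = 33 - 9 = 24
Posterior beta = 4 + 24 = 28

28


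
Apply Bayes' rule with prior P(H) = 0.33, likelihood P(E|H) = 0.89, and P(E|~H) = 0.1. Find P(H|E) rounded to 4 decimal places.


Step 1: Compute marginal P(E) = P(E|H)P(H) + P(E|~H)P(~H)
= 0.89*0.33 + 0.1*0.67 = 0.3607
Step 2: P(H|E) = P(E|H)P(H)/P(E) = 0.2937/0.3607
= 0.8143

0.8143


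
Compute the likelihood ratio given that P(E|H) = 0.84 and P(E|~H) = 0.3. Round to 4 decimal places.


LR = P(E|H) / P(E|~H)
= 0.84 / 0.3 = 2.8

2.8


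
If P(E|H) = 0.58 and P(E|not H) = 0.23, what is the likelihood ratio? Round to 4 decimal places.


Likelihood ratio = P(E|H) / P(E|not H)
= 0.58 / 0.23
= 2.5217

2.5217


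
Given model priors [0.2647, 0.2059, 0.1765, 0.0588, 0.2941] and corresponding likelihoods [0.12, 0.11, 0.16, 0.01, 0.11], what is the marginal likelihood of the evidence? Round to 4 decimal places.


P(E) = sum_i P(M_i) P(E|M_i)
= 0.0318 + 0.0226 + 0.0282 + 0.0006 + 0.0324
= 0.1156

0.1156


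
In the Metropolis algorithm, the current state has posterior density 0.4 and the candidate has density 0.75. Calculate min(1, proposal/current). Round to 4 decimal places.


Ratio = 0.75/0.4 = 1.875
Acceptance probability = min(1, 1.875)
= 1.0

1.0


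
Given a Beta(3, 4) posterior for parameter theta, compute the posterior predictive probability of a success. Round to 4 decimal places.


For a Beta-Bernoulli model, the predictive probability is the mean:
P(success) = 3/(3+4) = 3/7 = 0.4286

0.4286


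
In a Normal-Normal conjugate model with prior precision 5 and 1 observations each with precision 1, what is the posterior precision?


Posterior precision = prior precision + n * observation precision
= 5 + 1 * 1
= 5 + 1 = 6

6


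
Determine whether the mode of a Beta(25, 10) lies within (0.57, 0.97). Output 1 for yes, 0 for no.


First find the mode: (a-1)/(a+b-2) = 0.7273
Is 0.7273 in (0.57, 0.97)? 1

1


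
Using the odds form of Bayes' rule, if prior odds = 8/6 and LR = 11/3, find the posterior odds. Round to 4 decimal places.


Bayes' rule in odds form: posterior odds = prior odds * LR
= (8 * 11) / (6 * 3)
= 88/18 = 4.8889

4.8889


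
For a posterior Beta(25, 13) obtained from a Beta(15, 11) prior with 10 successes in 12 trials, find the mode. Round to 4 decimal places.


Mode = (alpha - 1) / (alpha + beta - 2)
= 24 / 36
= 0.6667

0.6667


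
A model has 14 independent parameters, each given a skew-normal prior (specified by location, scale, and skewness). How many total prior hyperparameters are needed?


Each skew-normal prior needs 3 hyperparameters (location, scale, and skewness).
Total = 3 * 14 = 42

42


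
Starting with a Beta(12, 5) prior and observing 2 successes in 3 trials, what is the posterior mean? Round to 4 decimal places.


Posterior parameters: alpha = 12 + 2 = 14
beta = 5 + 1 = 6
Posterior mean = alpha / (alpha + beta) = 14 / 20
= 0.7

0.7


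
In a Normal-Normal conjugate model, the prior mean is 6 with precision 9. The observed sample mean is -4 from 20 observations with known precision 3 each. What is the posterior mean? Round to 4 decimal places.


Posterior precision = tau0 + n*tau = 9 + 20*3 = 69
Posterior mean = (tau0*mu0 + n*tau*xbar) / posterior_precision
= (9*6 + 20*3*-4) / 69
= -186 / 69 = -2.6957

-2.6957


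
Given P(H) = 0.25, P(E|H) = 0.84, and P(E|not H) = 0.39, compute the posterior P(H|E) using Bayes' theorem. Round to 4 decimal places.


By Bayes' theorem: P(H|E) = P(E|H)*P(H) / P(E)
P(E) = P(E|H)*P(H) + P(E|not H)*P(not H)
P(E) = 0.84*0.25 + 0.39*0.75 = 0.5025
P(H|E) = 0.84*0.25 / 0.5025 = 0.4179

0.4179


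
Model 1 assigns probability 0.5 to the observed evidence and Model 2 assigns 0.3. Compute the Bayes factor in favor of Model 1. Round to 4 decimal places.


BF = P(data|M1) / P(data|M2)
= 0.5 / 0.3 = 1.6667

1.6667


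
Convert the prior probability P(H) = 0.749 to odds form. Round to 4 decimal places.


P(not H) = 1 - 0.749 = 0.251
Odds = 0.749 / 0.251 = 2.9841

2.9841


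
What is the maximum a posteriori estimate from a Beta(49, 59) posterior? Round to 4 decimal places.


The MAP estimate equals the mode of the distribution.
Mode of Beta(a,b) = (a-1)/(a+b-2)
= 48/106
= 0.4528

0.4528


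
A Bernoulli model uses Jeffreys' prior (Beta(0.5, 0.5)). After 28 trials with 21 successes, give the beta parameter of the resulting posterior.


Posterior = Beta(prior_alpha + successes, prior_beta + failures)
= Beta(0.5 + 21, 0.5 + 7)
Posterior beta = 0.5 + (n - k) = 0.5 + 7 = 7.5

7.5


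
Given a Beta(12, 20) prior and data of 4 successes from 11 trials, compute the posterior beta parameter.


Number of failures = 11 - 4 = 7
Posterior beta = 20 + 7 = 27

27


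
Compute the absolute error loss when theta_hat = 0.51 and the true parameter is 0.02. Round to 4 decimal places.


L = |theta_hat - theta_true|
= |0.51 - 0.02| = 0.49

0.49


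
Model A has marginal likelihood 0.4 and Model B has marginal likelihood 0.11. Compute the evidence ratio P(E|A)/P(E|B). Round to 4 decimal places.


Evidence ratio = P(E|A) / P(E|B)
= 0.4 / 0.11
= 3.6364

3.6364
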